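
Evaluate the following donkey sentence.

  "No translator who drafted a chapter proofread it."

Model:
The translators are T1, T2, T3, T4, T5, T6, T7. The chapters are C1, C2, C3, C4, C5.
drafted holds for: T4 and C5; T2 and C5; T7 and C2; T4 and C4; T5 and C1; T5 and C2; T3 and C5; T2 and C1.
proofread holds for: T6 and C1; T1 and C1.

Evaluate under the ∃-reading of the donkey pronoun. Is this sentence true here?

"it" takes "a chapter" as antecedent — a donkey pronoun bound across the clause boundary.
Truth condition: for no (t,c) with drafted(t,c) does proofread(t,c) hold.
Restrictor pairs — does the scope hold? (T2,C1):fails  (T2,C5):fails  (T3,C5):fails  (T4,C4):fails  (T4,C5):fails  (T5,C1):fails  (T5,C2):fails  (T7,C2):fails
Scope holds for no restrictor pair, so the sentence is true.

True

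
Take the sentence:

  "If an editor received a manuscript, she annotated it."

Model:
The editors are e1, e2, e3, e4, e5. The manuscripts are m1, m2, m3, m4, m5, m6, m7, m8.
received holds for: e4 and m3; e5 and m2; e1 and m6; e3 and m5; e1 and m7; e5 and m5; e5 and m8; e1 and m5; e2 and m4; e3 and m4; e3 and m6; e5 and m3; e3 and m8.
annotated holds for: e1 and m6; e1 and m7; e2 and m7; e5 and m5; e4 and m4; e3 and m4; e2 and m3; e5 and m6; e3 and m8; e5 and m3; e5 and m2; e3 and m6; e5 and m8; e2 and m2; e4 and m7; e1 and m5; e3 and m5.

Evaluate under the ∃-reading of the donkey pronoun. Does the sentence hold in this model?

False

"it" takes "a manuscript" as antecedent — a donkey pronoun bound across the clause boundary.
Weak reading: every editor e with some received-manuscript has at least one received-manuscript m such that annotated(e,m).
Per editor: e1:✓  e2:✗  e3:✓  e4:✗  e5:✓
e2 has no witness among its received-manuscripts.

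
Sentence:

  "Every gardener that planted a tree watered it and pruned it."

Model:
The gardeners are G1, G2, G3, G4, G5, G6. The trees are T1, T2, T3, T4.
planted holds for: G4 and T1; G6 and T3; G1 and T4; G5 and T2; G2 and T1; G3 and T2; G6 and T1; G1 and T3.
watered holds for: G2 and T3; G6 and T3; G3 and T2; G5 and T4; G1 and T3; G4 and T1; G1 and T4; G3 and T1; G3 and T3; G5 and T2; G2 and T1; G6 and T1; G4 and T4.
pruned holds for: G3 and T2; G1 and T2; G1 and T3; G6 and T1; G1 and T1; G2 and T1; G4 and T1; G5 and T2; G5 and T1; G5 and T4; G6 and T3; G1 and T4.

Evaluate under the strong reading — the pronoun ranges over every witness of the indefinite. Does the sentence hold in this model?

True

"it" takes "a tree" as antecedent — a donkey pronoun bound across the clause boundary.
Strong reading: for every (g,t) with planted(g,t), watered(g,t) ∧ pruned(g,t).
Restrictor pairs: (G1,T3) ✓  (G1,T4) ✓  (G2,T1) ✓  (G3,T2) ✓  (G4,T1) ✓  (G5,T2) ✓  (G6,T1) ✓  (G6,T3) ✓
Every restrictor pair satisfies the scope.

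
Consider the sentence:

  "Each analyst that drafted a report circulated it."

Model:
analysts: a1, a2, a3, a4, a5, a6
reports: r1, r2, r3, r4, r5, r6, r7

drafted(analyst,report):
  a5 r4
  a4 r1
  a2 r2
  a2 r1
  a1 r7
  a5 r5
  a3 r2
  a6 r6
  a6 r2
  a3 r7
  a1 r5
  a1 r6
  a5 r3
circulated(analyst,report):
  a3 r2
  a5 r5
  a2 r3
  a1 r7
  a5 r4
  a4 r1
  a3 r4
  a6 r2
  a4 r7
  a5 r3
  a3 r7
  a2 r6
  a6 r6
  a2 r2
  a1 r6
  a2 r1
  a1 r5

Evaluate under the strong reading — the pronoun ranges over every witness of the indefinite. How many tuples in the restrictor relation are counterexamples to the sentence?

"it" takes "a report" as antecedent — a donkey pronoun bound across the clause boundary.
Strong reading: for every (a,r) with drafted(a,r), circulated(a,r).
Restrictor pairs: (a1,r5) ✓  (a1,r6) ✓  (a1,r7) ✓  (a2,r1) ✓  (a2,r2) ✓  (a3,r2) ✓  (a3,r7) ✓  (a4,r1) ✓  (a5,r3) ✓  (a5,r4) ✓  (a5,r5) ✓  (a6,r2) ✓  (a6,r6) ✓
Counterexamples (restrictor pairs failing the scope): 0.

0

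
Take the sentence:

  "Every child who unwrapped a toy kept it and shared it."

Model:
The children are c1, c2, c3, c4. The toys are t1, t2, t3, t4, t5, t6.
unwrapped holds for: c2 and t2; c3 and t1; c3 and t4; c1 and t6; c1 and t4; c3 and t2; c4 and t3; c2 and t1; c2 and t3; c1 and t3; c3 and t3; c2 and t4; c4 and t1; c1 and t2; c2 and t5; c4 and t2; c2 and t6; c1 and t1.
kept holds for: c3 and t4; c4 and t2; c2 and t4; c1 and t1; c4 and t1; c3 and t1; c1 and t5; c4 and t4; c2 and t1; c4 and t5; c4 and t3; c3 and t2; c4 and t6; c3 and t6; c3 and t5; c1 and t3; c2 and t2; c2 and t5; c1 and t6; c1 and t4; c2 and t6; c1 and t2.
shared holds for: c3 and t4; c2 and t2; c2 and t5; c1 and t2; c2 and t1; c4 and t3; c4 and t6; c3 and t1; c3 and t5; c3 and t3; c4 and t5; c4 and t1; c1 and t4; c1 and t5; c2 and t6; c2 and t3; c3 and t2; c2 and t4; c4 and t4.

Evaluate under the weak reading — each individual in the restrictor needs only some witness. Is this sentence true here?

"it" takes "a toy" as antecedent — a donkey pronoun bound across the clause boundary.
Weak reading: every child c with some unwrapped-toy has at least one unwrapped-toy t such that kept(c,t) ∧ shared(c,t).
Per child: c1:✓  c2:✓  c3:✓  c4:✓
Every child in the restrictor has a witness.

True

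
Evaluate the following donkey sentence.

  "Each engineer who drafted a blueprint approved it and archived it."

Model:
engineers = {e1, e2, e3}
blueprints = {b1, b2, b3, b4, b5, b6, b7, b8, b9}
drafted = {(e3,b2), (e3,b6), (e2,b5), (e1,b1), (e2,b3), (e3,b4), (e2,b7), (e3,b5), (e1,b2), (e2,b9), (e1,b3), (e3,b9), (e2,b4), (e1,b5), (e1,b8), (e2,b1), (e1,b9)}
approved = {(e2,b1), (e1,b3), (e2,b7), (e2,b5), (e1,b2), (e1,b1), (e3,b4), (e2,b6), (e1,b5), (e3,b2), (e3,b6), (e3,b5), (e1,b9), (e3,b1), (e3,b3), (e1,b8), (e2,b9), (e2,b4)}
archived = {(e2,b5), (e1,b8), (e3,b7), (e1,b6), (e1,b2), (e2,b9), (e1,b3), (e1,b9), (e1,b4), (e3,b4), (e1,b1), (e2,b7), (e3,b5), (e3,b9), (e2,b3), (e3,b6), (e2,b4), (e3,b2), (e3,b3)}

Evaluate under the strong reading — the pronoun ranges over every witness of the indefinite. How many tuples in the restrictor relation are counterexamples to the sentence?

"it" takes "a blueprint" as antecedent — a donkey pronoun bound across the clause boundary.
Strong reading: for every (e,b) with drafted(e,b), approved(e,b) ∧ archived(e,b).
Restrictor pairs: (e1,b1) ✓  (e1,b2) ✓  (e1,b3) ✓  (e1,b5) ✗  (e1,b8) ✓  (e1,b9) ✓  (e2,b1) ✗  (e2,b3) ✗  (e2,b4) ✓  (e2,b5) ✓  (e2,b7) ✓  (e2,b9) ✓  (e3,b2) ✓  (e3,b4) ✓  (e3,b5) ✓  (e3,b6) ✓  (e3,b9) ✗
Counterexamples (restrictor pairs failing the scope): 4.

4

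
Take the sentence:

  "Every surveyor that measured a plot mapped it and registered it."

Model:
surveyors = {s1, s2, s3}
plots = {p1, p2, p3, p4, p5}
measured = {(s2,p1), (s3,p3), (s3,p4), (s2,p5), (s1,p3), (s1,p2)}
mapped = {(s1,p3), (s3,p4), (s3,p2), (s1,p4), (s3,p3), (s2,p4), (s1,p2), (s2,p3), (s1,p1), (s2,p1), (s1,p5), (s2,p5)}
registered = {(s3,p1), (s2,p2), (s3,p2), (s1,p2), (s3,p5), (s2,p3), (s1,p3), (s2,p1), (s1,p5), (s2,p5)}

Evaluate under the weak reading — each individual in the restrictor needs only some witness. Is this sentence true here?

False

"it" takes "a plot" as antecedent — a donkey pronoun bound across the clause boundary.
Weak reading: every surveyor s with some measured-plot has at least one measured-plot p such that mapped(s,p) ∧ registered(s,p).
Per surveyor: s1:✓  s2:✓  s3:✗
s3 has no witness among its measured-plots.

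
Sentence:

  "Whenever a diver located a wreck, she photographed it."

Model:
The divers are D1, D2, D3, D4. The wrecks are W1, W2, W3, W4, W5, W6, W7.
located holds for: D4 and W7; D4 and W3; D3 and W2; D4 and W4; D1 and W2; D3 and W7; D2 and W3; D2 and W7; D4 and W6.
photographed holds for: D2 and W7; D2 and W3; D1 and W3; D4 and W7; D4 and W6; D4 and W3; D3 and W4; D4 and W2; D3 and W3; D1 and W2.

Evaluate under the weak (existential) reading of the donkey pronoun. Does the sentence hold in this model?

"it" takes "a wreck" as antecedent — a donkey pronoun bound across the clause boundary.
Weak reading: every diver d with some located-wreck has at least one located-wreck w such that photographed(d,w).
Per diver: D1:✓  D2:✓  D3:✗  D4:✓
D3 has no witness among its located-wrecks.

False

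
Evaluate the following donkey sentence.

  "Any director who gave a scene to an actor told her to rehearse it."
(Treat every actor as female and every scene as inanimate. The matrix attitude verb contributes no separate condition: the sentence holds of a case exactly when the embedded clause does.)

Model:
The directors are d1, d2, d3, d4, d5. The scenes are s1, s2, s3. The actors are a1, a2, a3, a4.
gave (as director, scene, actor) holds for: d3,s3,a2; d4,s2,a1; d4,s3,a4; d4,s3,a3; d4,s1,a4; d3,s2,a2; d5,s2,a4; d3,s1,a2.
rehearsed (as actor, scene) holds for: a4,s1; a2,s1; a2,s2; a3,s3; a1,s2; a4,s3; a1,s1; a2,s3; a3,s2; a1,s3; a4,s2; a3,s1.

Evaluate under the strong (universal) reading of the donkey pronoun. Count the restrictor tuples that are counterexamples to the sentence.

"her" takes "an actor" as antecedent and "it" takes "a scene"; both are donkey pronouns co-varying with the restrictor.
Strong reading: for every (d,s,a) with gave(d,s,a), rehearsed(a,s).
Restrictor triples: (d3,s1,a2)→rehearsed(a2,s1) ✓  (d3,s2,a2)→rehearsed(a2,s2) ✓  (d3,s3,a2)→rehearsed(a2,s3) ✓  (d4,s1,a4)→rehearsed(a4,s1) ✓  (d4,s2,a1)→rehearsed(a1,s2) ✓  (d4,s3,a3)→rehearsed(a3,s3) ✓  (d4,s3,a4)→rehearsed(a4,s3) ✓  (d5,s2,a4)→rehearsed(a4,s2) ✓
Counterexamples (restrictor triples failing the scope): 0.

0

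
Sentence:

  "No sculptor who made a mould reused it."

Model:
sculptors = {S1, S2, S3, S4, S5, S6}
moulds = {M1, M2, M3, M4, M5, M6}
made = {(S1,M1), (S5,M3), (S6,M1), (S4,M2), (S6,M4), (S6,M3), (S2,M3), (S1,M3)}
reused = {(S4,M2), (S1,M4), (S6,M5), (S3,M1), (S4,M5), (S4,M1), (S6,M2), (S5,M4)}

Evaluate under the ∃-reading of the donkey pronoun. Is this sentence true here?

False

"it" takes "a mould" as antecedent — a donkey pronoun bound across the clause boundary.
Truth condition: for no (s,m) with made(s,m) does reused(s,m) hold.
Restrictor pairs — does the scope hold? (S1,M1):fails  (S1,M3):fails  (S2,M3):fails  (S4,M2):holds  (S5,M3):fails  (S6,M1):fails  (S6,M3):fails  (S6,M4):fails
Scope holds for 1 pair(s), so the sentence is false.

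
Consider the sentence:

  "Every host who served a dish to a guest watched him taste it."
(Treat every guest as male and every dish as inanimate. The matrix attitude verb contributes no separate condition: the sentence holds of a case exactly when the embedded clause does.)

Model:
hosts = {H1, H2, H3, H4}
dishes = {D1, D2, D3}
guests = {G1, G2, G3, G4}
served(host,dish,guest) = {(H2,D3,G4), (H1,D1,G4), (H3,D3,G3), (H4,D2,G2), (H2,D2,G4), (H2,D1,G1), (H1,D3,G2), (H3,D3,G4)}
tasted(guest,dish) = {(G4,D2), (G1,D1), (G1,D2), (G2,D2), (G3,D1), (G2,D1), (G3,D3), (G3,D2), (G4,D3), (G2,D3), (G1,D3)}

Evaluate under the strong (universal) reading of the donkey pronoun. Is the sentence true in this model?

"him" takes "a guest" as antecedent and "it" takes "a dish"; both are donkey pronouns co-varying with the restrictor.
Strong reading: for every (h,d,g) with served(h,d,g), tasted(g,d).
Restrictor triples: (H1,D1,G4)→tasted(G4,D1) ✗  (H1,D3,G2)→tasted(G2,D3) ✓  (H2,D1,G1)→tasted(G1,D1) ✓  (H2,D2,G4)→tasted(G4,D2) ✓  (H2,D3,G4)→tasted(G4,D3) ✓  (H3,D3,G3)→tasted(G3,D3) ✓  (H3,D3,G4)→tasted(G4,D3) ✓  (H4,D2,G2)→tasted(G2,D2) ✓
Counterexample: (H1,D1,G4) — tasted(G4,D1) does not hold.

False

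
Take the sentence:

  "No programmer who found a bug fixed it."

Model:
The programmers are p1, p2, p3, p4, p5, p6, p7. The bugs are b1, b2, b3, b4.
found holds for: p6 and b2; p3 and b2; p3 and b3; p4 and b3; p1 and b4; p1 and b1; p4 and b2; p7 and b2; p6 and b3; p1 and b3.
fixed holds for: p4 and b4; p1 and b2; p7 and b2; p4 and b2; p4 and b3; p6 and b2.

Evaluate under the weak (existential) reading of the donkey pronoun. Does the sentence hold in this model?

"it" takes "a bug" as antecedent — a donkey pronoun bound across the clause boundary.
Truth condition: for no (p,b) with found(p,b) does fixed(p,b) hold.
Restrictor pairs — does the scope hold? (p1,b1):fails  (p1,b3):fails  (p1,b4):fails  (p3,b2):fails  (p3,b3):fails  (p4,b2):holds  (p4,b3):holds  (p6,b2):holds  (p6,b3):fails  (p7,b2):holds
Scope holds for 4 pair(s), so the sentence is false.

False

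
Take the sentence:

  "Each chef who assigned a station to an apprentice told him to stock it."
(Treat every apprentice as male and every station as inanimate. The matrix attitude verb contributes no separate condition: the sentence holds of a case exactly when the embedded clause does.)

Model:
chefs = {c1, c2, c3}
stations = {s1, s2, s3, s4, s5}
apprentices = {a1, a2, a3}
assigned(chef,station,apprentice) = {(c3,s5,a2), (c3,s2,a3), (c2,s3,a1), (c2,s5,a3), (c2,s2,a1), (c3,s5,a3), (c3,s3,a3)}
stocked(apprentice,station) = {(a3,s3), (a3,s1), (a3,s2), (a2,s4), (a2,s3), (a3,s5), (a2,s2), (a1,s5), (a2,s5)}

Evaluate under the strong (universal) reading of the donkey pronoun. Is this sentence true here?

False

"him" takes "an apprentice" as antecedent and "it" takes "a station"; both are donkey pronouns co-varying with the restrictor.
Strong reading: for every (c,s,a) with assigned(c,s,a), stocked(a,s).
Restrictor triples: (c2,s2,a1)→stocked(a1,s2) ✗  (c2,s3,a1)→stocked(a1,s3) ✗  (c2,s5,a3)→stocked(a3,s5) ✓  (c3,s2,a3)→stocked(a3,s2) ✓  (c3,s3,a3)→stocked(a3,s3) ✓  (c3,s5,a2)→stocked(a2,s5) ✓  (c3,s5,a3)→stocked(a3,s5) ✓
Counterexample: (c2,s2,a1) — stocked(a1,s2) does not hold.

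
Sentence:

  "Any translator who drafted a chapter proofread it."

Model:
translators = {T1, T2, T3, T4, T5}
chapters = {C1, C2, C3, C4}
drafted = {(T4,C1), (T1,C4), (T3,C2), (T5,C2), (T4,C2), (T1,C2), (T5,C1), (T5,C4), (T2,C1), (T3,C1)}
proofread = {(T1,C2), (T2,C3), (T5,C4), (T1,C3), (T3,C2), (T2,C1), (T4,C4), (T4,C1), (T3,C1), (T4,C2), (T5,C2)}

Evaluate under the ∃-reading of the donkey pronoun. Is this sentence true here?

"it" takes "a chapter" as antecedent — a donkey pronoun bound across the clause boundary.
Weak reading: every translator t with some drafted-chapter has at least one drafted-chapter c such that proofread(t,c).
Per translator: T1:✓  T2:✓  T3:✓  T4:✓  T5:✓
Every translator in the restrictor has a witness.

True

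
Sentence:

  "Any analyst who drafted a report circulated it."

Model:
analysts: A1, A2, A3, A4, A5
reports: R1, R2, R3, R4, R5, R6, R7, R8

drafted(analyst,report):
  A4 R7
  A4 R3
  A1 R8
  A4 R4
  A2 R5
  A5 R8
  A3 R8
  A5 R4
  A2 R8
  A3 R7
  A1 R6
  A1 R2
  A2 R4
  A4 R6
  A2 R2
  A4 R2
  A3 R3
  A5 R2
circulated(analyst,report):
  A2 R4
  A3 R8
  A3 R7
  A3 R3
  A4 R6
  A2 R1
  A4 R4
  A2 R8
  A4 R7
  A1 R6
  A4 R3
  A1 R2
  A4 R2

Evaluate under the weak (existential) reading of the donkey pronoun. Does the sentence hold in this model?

False

"it" takes "a report" as antecedent — a donkey pronoun bound across the clause boundary.
Weak reading: every analyst a with some drafted-report has at least one drafted-report r such that circulated(a,r).
Per analyst: A1:✓  A2:✓  A3:✓  A4:✓  A5:✗
A5 has no witness among its drafted-reports.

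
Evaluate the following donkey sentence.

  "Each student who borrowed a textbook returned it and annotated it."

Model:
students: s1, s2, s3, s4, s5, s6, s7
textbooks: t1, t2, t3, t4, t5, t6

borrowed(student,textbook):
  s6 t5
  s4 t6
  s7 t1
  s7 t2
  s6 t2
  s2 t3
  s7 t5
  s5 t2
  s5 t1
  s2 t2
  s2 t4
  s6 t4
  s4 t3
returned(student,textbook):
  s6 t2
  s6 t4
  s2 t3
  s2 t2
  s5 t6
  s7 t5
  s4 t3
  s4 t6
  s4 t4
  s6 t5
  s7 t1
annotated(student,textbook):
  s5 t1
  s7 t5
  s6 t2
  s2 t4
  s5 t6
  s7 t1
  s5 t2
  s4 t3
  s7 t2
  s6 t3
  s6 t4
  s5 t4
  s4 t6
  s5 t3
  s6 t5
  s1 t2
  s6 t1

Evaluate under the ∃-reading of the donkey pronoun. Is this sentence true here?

False

"it" takes "a textbook" as antecedent — a donkey pronoun bound across the clause boundary.
Weak reading: every student s with some borrowed-textbook has at least one borrowed-textbook t such that returned(s,t) ∧ annotated(s,t).
Per student: s2:✗  s4:✓  s5:✗  s6:✓  s7:✓
s2 has no witness among its borrowed-textbooks.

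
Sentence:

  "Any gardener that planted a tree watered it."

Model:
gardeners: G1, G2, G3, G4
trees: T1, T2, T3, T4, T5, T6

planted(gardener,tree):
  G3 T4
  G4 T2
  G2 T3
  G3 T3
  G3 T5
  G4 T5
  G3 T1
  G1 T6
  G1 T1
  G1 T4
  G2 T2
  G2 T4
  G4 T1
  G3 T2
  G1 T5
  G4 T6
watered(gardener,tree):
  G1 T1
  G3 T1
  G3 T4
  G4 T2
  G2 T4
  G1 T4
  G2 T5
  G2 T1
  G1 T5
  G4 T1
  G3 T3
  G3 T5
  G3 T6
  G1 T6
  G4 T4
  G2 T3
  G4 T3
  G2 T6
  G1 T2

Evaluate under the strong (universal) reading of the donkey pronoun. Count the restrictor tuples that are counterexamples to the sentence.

"it" takes "a tree" as antecedent — a donkey pronoun bound across the clause boundary.
Strong reading: for every (g,t) with planted(g,t), watered(g,t).
Restrictor pairs: (G1,T1) ✓  (G1,T4) ✓  (G1,T5) ✓  (G1,T6) ✓  (G2,T2) ✗  (G2,T3) ✓  (G2,T4) ✓  (G3,T1) ✓  (G3,T2) ✗  (G3,T3) ✓  (G3,T4) ✓  (G3,T5) ✓  (G4,T1) ✓  (G4,T2) ✓  (G4,T5) ✗  (G4,T6) ✗
Counterexamples (restrictor pairs failing the scope): 4.

4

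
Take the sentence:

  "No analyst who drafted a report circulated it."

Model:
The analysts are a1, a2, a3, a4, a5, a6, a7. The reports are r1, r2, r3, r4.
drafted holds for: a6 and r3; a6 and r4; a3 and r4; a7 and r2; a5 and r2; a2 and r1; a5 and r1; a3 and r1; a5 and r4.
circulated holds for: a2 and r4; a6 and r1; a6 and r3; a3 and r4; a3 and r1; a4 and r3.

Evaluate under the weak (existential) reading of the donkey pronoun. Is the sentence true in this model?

False

"it" takes "a report" as antecedent — a donkey pronoun bound across the clause boundary.
Truth condition: for no (a,r) with drafted(a,r) does circulated(a,r) hold.
Restrictor pairs — does the scope hold? (a2,r1):fails  (a3,r1):holds  (a3,r4):holds  (a5,r1):fails  (a5,r2):fails  (a5,r4):fails  (a6,r3):holds  (a6,r4):fails  (a7,r2):fails
Scope holds for 3 pair(s), so the sentence is false.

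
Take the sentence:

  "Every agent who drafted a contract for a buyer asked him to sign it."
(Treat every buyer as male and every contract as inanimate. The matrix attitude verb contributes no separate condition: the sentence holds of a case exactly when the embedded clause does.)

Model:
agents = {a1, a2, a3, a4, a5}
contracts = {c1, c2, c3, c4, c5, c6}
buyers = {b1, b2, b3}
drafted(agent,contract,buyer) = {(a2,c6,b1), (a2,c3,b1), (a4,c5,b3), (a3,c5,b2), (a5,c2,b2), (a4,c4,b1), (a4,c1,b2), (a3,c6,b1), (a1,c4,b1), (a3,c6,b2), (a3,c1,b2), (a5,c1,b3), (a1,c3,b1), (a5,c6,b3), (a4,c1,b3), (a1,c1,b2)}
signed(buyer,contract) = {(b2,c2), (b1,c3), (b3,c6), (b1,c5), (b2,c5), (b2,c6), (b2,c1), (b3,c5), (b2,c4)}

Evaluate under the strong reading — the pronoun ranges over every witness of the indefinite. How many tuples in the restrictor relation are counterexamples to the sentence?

"him" takes "a buyer" as antecedent and "it" takes "a contract"; both are donkey pronouns co-varying with the restrictor.
Strong reading: for every (a,c,b) with drafted(a,c,b), signed(b,c).
Restrictor triples: (a1,c1,b2)→signed(b2,c1) ✓  (a1,c3,b1)→signed(b1,c3) ✓  (a1,c4,b1)→signed(b1,c4) ✗  (a2,c3,b1)→signed(b1,c3) ✓  (a2,c6,b1)→signed(b1,c6) ✗  (a3,c1,b2)→signed(b2,c1) ✓  (a3,c5,b2)→signed(b2,c5) ✓  (a3,c6,b1)→signed(b1,c6) ✗  (a3,c6,b2)→signed(b2,c6) ✓  (a4,c1,b2)→signed(b2,c1) ✓  (a4,c1,b3)→signed(b3,c1) ✗  (a4,c4,b1)→signed(b1,c4) ✗  (a4,c5,b3)→signed(b3,c5) ✓  (a5,c1,b3)→signed(b3,c1) ✗  (a5,c2,b2)→signed(b2,c2) ✓  (a5,c6,b3)→signed(b3,c6) ✓
Counterexamples (restrictor triples failing the scope): 6.

6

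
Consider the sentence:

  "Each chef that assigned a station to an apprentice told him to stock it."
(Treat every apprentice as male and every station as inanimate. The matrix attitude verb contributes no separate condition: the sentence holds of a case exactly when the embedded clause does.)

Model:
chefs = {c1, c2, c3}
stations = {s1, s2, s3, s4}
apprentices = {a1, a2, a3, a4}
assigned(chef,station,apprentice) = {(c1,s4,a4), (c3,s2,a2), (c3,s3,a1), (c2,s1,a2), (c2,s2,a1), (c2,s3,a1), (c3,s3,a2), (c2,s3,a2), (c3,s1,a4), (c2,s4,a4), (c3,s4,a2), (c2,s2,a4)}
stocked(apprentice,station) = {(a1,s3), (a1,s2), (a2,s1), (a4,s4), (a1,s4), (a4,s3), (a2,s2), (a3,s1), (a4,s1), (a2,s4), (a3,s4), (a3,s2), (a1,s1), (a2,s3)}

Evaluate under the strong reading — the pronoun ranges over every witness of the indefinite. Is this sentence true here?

False

"him" takes "an apprentice" as antecedent and "it" takes "a station"; both are donkey pronouns co-varying with the restrictor.
Strong reading: for every (c,s,a) with assigned(c,s,a), stocked(a,s).
Restrictor triples: (c1,s4,a4)→stocked(a4,s4) ✓  (c2,s1,a2)→stocked(a2,s1) ✓  (c2,s2,a1)→stocked(a1,s2) ✓  (c2,s2,a4)→stocked(a4,s2) ✗  (c2,s3,a1)→stocked(a1,s3) ✓  (c2,s3,a2)→stocked(a2,s3) ✓  (c2,s4,a4)→stocked(a4,s4) ✓  (c3,s1,a4)→stocked(a4,s1) ✓  (c3,s2,a2)→stocked(a2,s2) ✓  (c3,s3,a1)→stocked(a1,s3) ✓  (c3,s3,a2)→stocked(a2,s3) ✓  (c3,s4,a2)→stocked(a2,s4) ✓
Counterexample: (c2,s2,a4) — stocked(a4,s2) does not hold.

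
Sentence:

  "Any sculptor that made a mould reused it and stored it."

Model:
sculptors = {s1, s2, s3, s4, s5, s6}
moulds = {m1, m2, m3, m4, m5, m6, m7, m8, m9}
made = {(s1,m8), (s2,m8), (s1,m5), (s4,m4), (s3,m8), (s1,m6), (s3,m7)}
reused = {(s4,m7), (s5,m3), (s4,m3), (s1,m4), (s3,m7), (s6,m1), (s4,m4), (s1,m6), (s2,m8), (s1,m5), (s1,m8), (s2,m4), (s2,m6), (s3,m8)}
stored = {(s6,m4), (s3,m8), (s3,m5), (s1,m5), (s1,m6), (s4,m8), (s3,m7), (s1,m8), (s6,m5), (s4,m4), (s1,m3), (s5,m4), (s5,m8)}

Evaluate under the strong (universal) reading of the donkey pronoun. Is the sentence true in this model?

False

"it" takes "a mould" as antecedent — a donkey pronoun bound across the clause boundary.
Strong reading: for every (s,m) with made(s,m), reused(s,m) ∧ stored(s,m).
Restrictor pairs: (s1,m5) ✓  (s1,m6) ✓  (s1,m8) ✓  (s2,m8) ✗  (s3,m7) ✓  (s3,m8) ✓  (s4,m4) ✓
Counterexample: (s2,m8) is in made but fails the scope.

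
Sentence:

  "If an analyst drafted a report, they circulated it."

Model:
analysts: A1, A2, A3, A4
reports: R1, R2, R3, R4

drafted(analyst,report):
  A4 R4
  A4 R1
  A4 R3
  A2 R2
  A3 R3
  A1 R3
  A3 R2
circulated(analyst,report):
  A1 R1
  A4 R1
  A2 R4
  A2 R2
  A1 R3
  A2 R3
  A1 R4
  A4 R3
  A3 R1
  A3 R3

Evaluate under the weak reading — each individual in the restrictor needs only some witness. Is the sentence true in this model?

True

"it" takes "a report" as antecedent — a donkey pronoun bound across the clause boundary.
Weak reading: every analyst a with some drafted-report has at least one drafted-report r such that circulated(a,r).
Per analyst: A1:✓  A2:✓  A3:✓  A4:✓
Every analyst in the restrictor has a witness.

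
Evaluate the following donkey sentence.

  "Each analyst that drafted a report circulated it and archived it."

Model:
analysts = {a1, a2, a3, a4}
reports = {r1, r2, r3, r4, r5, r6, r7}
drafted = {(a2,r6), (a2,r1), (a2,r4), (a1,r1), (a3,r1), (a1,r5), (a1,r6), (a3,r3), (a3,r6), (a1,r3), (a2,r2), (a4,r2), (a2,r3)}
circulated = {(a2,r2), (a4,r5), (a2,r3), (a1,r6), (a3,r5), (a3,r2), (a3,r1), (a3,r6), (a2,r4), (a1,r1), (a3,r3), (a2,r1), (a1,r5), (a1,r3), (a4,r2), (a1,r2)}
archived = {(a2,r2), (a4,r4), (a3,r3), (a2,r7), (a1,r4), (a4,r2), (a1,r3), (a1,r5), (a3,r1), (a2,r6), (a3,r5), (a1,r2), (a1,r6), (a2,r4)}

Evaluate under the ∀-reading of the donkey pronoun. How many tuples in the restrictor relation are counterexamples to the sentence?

"it" takes "a report" as antecedent — a donkey pronoun bound across the clause boundary.
Strong reading: for every (a,r) with drafted(a,r), circulated(a,r) ∧ archived(a,r).
Restrictor pairs: (a1,r1) ✗  (a1,r3) ✓  (a1,r5) ✓  (a1,r6) ✓  (a2,r1) ✗  (a2,r2) ✓  (a2,r3) ✗  (a2,r4) ✓  (a2,r6) ✗  (a3,r1) ✓  (a3,r3) ✓  (a3,r6) ✗  (a4,r2) ✓
Counterexamples (restrictor pairs failing the scope): 5.

5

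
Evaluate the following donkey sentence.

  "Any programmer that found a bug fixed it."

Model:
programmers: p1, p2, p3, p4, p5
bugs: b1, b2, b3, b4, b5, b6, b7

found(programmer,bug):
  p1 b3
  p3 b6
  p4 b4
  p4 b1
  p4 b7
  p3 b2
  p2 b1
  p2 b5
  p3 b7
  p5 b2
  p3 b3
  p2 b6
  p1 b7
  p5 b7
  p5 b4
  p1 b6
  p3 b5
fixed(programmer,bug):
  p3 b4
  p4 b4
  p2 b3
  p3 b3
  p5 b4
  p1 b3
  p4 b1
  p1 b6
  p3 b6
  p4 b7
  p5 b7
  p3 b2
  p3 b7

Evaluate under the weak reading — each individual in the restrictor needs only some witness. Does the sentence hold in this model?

"it" takes "a bug" as antecedent — a donkey pronoun bound across the clause boundary.
Weak reading: every programmer p with some found-bug has at least one found-bug b such that fixed(p,b).
Per programmer: p1:✓  p2:✗  p3:✓  p4:✓  p5:✓
p2 has no witness among its found-bugs.

False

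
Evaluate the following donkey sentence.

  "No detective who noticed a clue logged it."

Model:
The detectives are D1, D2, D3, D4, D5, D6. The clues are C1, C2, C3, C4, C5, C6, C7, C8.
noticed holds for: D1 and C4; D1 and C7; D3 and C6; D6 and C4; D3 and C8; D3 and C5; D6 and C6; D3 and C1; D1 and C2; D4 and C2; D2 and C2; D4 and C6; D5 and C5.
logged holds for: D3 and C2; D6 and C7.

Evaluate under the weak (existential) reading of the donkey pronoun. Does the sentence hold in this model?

True

"it" takes "a clue" as antecedent — a donkey pronoun bound across the clause boundary.
Truth condition: for no (d,c) with noticed(d,c) does logged(d,c) hold.
Restrictor pairs — does the scope hold? (D1,C2):fails  (D1,C4):fails  (D1,C7):fails  (D2,C2):fails  (D3,C1):fails  (D3,C5):fails  (D3,C6):fails  (D3,C8):fails  (D4,C2):fails  (D4,C6):fails  (D5,C5):fails  (D6,C4):fails  (D6,C6):fails
Scope holds for no restrictor pair, so the sentence is true.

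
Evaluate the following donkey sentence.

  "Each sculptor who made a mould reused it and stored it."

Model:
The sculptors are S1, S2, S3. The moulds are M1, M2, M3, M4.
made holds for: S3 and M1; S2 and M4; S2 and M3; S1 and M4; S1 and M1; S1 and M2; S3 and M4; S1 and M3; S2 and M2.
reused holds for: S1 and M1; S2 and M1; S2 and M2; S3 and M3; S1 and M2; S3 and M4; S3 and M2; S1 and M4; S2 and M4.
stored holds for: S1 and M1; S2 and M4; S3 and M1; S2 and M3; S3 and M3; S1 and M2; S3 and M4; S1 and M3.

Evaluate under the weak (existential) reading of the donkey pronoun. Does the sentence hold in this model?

True

"it" takes "a mould" as antecedent — a donkey pronoun bound across the clause boundary.
Weak reading: every sculptor s with some made-mould has at least one made-mould m such that reused(s,m) ∧ stored(s,m).
Per sculptor: S1:✓  S2:✓  S3:✓
Every sculptor in the restrictor has a witness.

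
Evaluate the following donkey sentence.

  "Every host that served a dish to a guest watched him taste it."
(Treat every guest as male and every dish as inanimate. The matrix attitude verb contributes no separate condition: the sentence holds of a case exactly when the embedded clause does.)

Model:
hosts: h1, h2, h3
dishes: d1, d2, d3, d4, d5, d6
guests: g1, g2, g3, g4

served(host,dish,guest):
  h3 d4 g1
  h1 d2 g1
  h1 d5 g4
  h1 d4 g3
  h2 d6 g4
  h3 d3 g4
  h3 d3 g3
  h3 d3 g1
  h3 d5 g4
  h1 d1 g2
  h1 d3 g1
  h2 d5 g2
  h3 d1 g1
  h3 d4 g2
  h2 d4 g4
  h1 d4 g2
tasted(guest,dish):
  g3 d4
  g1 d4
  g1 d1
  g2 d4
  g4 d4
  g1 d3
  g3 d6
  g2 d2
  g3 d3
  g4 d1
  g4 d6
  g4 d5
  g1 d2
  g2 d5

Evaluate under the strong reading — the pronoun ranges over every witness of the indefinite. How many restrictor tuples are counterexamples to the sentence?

2

"him" takes "a guest" as antecedent and "it" takes "a dish"; both are donkey pronouns co-varying with the restrictor.
Strong reading: for every (h,d,g) with served(h,d,g), tasted(g,d).
Restrictor triples: (h1,d1,g2)→tasted(g2,d1) ✗  (h1,d2,g1)→tasted(g1,d2) ✓  (h1,d3,g1)→tasted(g1,d3) ✓  (h1,d4,g2)→tasted(g2,d4) ✓  (h1,d4,g3)→tasted(g3,d4) ✓  (h1,d5,g4)→tasted(g4,d5) ✓  (h2,d4,g4)→tasted(g4,d4) ✓  (h2,d5,g2)→tasted(g2,d5) ✓  (h2,d6,g4)→tasted(g4,d6) ✓  (h3,d1,g1)→tasted(g1,d1) ✓  (h3,d3,g1)→tasted(g1,d3) ✓  (h3,d3,g3)→tasted(g3,d3) ✓  (h3,d3,g4)→tasted(g4,d3) ✗  (h3,d4,g1)→tasted(g1,d4) ✓  (h3,d4,g2)→tasted(g2,d4) ✓  (h3,d5,g4)→tasted(g4,d5) ✓
Counterexamples (restrictor triples failing the scope): 2.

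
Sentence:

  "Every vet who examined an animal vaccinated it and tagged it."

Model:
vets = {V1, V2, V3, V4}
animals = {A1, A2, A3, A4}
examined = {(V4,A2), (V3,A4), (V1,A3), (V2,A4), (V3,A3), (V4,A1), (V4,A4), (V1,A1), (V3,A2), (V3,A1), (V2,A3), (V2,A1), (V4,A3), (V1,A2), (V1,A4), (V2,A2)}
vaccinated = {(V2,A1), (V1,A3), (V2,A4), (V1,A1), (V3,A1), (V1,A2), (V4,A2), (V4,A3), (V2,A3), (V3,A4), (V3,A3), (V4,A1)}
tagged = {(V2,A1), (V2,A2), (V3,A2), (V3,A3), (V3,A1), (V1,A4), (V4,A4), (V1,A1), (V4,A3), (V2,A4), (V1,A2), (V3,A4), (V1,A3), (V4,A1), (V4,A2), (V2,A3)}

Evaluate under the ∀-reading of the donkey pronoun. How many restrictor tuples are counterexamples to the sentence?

4

"it" takes "an animal" as antecedent — a donkey pronoun bound across the clause boundary.
Strong reading: for every (v,a) with examined(v,a), vaccinated(v,a) ∧ tagged(v,a).
Restrictor pairs: (V1,A1) ✓  (V1,A2) ✓  (V1,A3) ✓  (V1,A4) ✗  (V2,A1) ✓  (V2,A2) ✗  (V2,A3) ✓  (V2,A4) ✓  (V3,A1) ✓  (V3,A2) ✗  (V3,A3) ✓  (V3,A4) ✓  (V4,A1) ✓  (V4,A2) ✓  (V4,A3) ✓  (V4,A4) ✗
Counterexamples (restrictor pairs failing the scope): 4.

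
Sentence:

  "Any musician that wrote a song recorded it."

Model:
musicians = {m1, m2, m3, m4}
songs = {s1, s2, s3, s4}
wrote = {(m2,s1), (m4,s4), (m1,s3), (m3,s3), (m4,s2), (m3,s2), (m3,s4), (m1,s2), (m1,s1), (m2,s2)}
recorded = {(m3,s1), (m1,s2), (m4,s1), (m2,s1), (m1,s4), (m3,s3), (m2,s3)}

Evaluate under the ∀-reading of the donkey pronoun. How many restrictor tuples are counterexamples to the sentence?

"it" takes "a song" as antecedent — a donkey pronoun bound across the clause boundary.
Strong reading: for every (m,s) with wrote(m,s), recorded(m,s).
Restrictor pairs: (m1,s1) ✗  (m1,s2) ✓  (m1,s3) ✗  (m2,s1) ✓  (m2,s2) ✗  (m3,s2) ✗  (m3,s3) ✓  (m3,s4) ✗  (m4,s2) ✗  (m4,s4) ✗
Counterexamples (restrictor pairs failing the scope): 7.

7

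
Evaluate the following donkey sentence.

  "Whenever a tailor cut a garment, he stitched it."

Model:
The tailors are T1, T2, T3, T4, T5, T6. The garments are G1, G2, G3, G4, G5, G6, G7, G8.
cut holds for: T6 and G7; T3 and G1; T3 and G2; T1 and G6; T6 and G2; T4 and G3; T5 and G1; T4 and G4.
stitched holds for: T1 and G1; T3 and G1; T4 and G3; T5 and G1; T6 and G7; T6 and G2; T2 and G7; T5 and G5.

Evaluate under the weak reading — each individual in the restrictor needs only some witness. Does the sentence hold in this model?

False

"it" takes "a garment" as antecedent — a donkey pronoun bound across the clause boundary.
Weak reading: every tailor t with some cut-garment has at least one cut-garment g such that stitched(t,g).
Per tailor: T1:✗  T3:✓  T4:✓  T5:✓  T6:✓
T1 has no witness among its cut-garments.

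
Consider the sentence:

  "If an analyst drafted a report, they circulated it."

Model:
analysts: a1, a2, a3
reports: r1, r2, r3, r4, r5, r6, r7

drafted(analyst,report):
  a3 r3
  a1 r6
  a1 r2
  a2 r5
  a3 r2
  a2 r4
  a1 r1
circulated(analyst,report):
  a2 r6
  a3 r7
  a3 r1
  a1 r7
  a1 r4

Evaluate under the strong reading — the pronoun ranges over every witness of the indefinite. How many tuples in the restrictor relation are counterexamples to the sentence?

7

"it" takes "a report" as antecedent — a donkey pronoun bound across the clause boundary.
Strong reading: for every (a,r) with drafted(a,r), circulated(a,r).
Restrictor pairs: (a1,r1) ✗  (a1,r2) ✗  (a1,r6) ✗  (a2,r4) ✗  (a2,r5) ✗  (a3,r2) ✗  (a3,r3) ✗
Counterexamples (restrictor pairs failing the scope): 7.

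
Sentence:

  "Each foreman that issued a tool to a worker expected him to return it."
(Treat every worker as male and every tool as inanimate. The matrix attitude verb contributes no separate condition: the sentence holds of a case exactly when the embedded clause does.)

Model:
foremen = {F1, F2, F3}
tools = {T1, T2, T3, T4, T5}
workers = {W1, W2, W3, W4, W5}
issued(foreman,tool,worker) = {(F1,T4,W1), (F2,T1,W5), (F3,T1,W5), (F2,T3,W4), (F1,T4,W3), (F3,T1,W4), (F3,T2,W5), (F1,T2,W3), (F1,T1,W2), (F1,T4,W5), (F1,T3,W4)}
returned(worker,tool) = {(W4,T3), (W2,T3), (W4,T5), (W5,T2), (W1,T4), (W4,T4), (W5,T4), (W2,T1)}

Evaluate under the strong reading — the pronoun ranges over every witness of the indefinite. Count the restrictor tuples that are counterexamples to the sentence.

"him" takes "a worker" as antecedent and "it" takes "a tool"; both are donkey pronouns co-varying with the restrictor.
Strong reading: for every (f,t,w) with issued(f,t,w), returned(w,t).
Restrictor triples: (F1,T1,W2)→returned(W2,T1) ✓  (F1,T2,W3)→returned(W3,T2) ✗  (F1,T3,W4)→returned(W4,T3) ✓  (F1,T4,W1)→returned(W1,T4) ✓  (F1,T4,W3)→returned(W3,T4) ✗  (F1,T4,W5)→returned(W5,T4) ✓  (F2,T1,W5)→returned(W5,T1) ✗  (F2,T3,W4)→returned(W4,T3) ✓  (F3,T1,W4)→returned(W4,T1) ✗  (F3,T1,W5)→returned(W5,T1) ✗  (F3,T2,W5)→returned(W5,T2) ✓
Counterexamples (restrictor triples failing the scope): 5.

5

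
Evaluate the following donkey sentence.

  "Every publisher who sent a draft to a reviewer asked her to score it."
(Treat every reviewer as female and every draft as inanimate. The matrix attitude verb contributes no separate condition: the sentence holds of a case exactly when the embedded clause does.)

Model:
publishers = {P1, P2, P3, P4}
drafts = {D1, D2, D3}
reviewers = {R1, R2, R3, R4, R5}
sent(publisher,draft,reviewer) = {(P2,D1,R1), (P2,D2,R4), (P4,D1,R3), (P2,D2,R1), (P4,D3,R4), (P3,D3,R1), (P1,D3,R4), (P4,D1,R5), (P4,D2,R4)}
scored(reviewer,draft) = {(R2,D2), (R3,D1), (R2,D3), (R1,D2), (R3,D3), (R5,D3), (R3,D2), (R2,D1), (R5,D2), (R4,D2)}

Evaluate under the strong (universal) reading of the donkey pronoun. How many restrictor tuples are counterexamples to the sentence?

"her" takes "a reviewer" as antecedent and "it" takes "a draft"; both are donkey pronouns co-varying with the restrictor.
Strong reading: for every (p,d,r) with sent(p,d,r), scored(r,d).
Restrictor triples: (P1,D3,R4)→scored(R4,D3) ✗  (P2,D1,R1)→scored(R1,D1) ✗  (P2,D2,R1)→scored(R1,D2) ✓  (P2,D2,R4)→scored(R4,D2) ✓  (P3,D3,R1)→scored(R1,D3) ✗  (P4,D1,R3)→scored(R3,D1) ✓  (P4,D1,R5)→scored(R5,D1) ✗  (P4,D2,R4)→scored(R4,D2) ✓  (P4,D3,R4)→scored(R4,D3) ✗
Counterexamples (restrictor triples failing the scope): 5.

5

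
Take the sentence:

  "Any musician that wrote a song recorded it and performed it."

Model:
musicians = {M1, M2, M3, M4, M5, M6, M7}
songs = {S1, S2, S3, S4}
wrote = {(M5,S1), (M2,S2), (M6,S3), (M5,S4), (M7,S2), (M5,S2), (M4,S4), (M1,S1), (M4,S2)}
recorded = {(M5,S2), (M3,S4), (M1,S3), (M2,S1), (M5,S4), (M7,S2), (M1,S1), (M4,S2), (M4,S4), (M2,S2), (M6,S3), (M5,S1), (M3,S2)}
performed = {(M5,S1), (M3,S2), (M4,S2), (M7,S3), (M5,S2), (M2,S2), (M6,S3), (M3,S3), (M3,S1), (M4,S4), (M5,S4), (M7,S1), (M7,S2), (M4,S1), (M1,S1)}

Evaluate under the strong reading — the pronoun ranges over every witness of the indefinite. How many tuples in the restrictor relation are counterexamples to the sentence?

0

"it" takes "a song" as antecedent — a donkey pronoun bound across the clause boundary.
Strong reading: for every (m,s) with wrote(m,s), recorded(m,s) ∧ performed(m,s).
Restrictor pairs: (M1,S1) ✓  (M2,S2) ✓  (M4,S2) ✓  (M4,S4) ✓  (M5,S1) ✓  (M5,S2) ✓  (M5,S4) ✓  (M6,S3) ✓  (M7,S2) ✓
Counterexamples (restrictor pairs failing the scope): 0.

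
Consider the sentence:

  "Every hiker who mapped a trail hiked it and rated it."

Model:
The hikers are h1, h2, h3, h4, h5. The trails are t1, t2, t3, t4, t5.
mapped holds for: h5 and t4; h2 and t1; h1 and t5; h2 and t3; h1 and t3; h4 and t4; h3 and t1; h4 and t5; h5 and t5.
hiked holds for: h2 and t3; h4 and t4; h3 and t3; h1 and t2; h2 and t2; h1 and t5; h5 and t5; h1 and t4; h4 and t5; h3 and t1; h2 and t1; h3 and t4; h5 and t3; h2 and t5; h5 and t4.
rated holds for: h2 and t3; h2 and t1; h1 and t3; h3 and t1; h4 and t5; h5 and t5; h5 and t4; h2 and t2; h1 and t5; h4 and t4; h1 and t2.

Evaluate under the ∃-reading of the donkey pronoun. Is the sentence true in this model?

"it" takes "a trail" as antecedent — a donkey pronoun bound across the clause boundary.
Weak reading: every hiker h with some mapped-trail has at least one mapped-trail t such that hiked(h,t) ∧ rated(h,t).
Per hiker: h1:✓  h2:✓  h3:✓  h4:✓  h5:✓
Every hiker in the restrictor has a witness.

True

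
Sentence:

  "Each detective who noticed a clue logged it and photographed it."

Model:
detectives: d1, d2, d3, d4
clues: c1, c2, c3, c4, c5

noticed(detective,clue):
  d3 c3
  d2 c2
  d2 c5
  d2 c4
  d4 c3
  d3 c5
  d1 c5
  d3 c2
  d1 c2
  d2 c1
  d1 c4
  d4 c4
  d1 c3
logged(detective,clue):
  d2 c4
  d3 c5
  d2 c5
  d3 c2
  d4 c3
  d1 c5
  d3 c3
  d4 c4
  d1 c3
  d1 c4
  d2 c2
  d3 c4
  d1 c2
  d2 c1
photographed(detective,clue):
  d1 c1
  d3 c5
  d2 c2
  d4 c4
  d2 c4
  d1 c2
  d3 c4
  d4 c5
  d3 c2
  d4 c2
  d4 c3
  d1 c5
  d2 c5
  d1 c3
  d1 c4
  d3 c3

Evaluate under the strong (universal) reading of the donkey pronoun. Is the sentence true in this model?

"it" takes "a clue" as antecedent — a donkey pronoun bound across the clause boundary.
Strong reading: for every (d,c) with noticed(d,c), logged(d,c) ∧ photographed(d,c).
Restrictor pairs: (d1,c2) ✓  (d1,c3) ✓  (d1,c4) ✓  (d1,c5) ✓  (d2,c1) ✗  (d2,c2) ✓  (d2,c4) ✓  (d2,c5) ✓  (d3,c2) ✓  (d3,c3) ✓  (d3,c5) ✓  (d4,c3) ✓  (d4,c4) ✓
Counterexample: (d2,c1) is in noticed but fails the scope.

False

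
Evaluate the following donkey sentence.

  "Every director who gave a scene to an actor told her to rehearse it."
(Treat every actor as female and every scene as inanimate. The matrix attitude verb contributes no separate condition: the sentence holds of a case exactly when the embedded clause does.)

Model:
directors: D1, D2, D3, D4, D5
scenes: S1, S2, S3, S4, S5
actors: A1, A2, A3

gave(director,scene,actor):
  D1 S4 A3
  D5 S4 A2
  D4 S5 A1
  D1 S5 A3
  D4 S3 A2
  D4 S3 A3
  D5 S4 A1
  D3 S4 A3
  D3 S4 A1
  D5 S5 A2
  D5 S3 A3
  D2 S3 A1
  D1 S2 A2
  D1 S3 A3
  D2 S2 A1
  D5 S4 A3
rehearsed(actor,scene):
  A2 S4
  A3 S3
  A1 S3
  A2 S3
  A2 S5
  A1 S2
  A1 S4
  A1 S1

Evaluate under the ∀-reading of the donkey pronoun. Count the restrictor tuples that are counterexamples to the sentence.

"her" takes "an actor" as antecedent and "it" takes "a scene"; both are donkey pronouns co-varying with the restrictor.
Strong reading: for every (d,s,a) with gave(d,s,a), rehearsed(a,s).
Restrictor triples: (D1,S2,A2)→rehearsed(A2,S2) ✗  (D1,S3,A3)→rehearsed(A3,S3) ✓  (D1,S4,A3)→rehearsed(A3,S4) ✗  (D1,S5,A3)→rehearsed(A3,S5) ✗  (D2,S2,A1)→rehearsed(A1,S2) ✓  (D2,S3,A1)→rehearsed(A1,S3) ✓  (D3,S4,A1)→rehearsed(A1,S4) ✓  (D3,S4,A3)→rehearsed(A3,S4) ✗  (D4,S3,A2)→rehearsed(A2,S3) ✓  (D4,S3,A3)→rehearsed(A3,S3) ✓  (D4,S5,A1)→rehearsed(A1,S5) ✗  (D5,S3,A3)→rehearsed(A3,S3) ✓  (D5,S4,A1)→rehearsed(A1,S4) ✓  (D5,S4,A2)→rehearsed(A2,S4) ✓  (D5,S4,A3)→rehearsed(A3,S4) ✗  (D5,S5,A2)→rehearsed(A2,S5) ✓
Counterexamples (restrictor triples failing the scope): 6.

6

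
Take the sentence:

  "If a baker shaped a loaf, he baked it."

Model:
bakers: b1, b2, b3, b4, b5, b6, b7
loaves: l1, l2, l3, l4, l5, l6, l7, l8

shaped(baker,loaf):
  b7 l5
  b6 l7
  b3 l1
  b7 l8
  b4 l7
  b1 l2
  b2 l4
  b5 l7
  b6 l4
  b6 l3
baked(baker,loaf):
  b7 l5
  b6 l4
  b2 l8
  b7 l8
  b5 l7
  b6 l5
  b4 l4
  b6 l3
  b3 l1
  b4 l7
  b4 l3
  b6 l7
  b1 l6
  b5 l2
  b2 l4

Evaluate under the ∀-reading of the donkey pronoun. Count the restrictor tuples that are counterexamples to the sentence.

1

"it" takes "a loaf" as antecedent — a donkey pronoun bound across the clause boundary.
Strong reading: for every (b,l) with shaped(b,l), baked(b,l).
Restrictor pairs: (b1,l2) ✗  (b2,l4) ✓  (b3,l1) ✓  (b4,l7) ✓  (b5,l7) ✓  (b6,l3) ✓  (b6,l4) ✓  (b6,l7) ✓  (b7,l5) ✓  (b7,l8) ✓
Counterexamples (restrictor pairs failing the scope): 1.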